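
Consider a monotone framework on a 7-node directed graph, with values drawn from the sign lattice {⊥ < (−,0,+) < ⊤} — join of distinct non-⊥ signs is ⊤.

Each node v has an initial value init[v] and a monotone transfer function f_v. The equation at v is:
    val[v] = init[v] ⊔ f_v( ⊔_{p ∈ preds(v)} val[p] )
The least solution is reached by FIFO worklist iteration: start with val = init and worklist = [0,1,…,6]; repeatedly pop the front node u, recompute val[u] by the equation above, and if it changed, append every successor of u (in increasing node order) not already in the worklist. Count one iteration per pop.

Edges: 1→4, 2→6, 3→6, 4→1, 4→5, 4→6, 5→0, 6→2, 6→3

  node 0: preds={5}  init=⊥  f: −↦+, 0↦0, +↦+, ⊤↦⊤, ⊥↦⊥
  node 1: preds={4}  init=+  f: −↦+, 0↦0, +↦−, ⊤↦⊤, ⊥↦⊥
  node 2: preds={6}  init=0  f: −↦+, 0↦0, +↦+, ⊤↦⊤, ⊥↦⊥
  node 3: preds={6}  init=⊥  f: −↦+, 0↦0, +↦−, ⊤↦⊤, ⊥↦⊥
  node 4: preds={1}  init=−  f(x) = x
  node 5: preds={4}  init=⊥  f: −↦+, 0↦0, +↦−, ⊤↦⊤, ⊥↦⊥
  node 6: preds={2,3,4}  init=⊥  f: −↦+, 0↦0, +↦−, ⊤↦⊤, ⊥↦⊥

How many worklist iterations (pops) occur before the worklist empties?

Worklist (13 pops):
  #1 pop 0: in=⊥ → ⊥ (no change)
  #2 pop 1: in=− → + (no change)
  #3 pop 2: in=⊥ → 0 (no change)
  #4 pop 3: in=⊥ → ⊥ (no change)
  #5 pop 4: in=+ → ⊤ (was −); enqueue [1]
  #6 pop 5: in=⊤ → ⊤ (was ⊥); enqueue [0]
  #7 pop 6: in=⊤ → ⊤ (was ⊥); enqueue [2,3]
  #8 pop 1: in=⊤ → ⊤ (was +); enqueue [4]
  #9 pop 0: in=⊤ → ⊤ (was ⊥); enqueue []
  #10 pop 2: in=⊤ → ⊤ (was 0); enqueue [6]
  #11 pop 3: in=⊤ → ⊤ (was ⊥); enqueue []
  #12 pop 4: in=⊤ → ⊤ (no change)
  #13 pop 6: in=⊤ → ⊤ (no change)

Fixpoint:
  val[0] = ⊤
  val[1] = ⊤
  val[2] = ⊤
  val[3] = ⊤
  val[4] = ⊤
  val[5] = ⊤
  val[6] = ⊤

13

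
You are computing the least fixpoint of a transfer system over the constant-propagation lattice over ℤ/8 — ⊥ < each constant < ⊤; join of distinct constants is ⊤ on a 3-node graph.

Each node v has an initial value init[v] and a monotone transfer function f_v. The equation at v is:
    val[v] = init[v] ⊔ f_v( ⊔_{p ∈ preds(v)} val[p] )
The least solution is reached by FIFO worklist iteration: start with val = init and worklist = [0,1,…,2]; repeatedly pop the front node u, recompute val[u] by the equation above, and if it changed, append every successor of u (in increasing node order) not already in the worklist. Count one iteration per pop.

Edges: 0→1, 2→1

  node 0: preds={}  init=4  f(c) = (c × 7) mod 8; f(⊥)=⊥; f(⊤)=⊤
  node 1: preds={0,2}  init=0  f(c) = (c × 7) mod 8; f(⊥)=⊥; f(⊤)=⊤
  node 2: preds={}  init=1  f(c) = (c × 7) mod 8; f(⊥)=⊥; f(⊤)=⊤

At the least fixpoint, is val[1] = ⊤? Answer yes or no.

yes

Trace (3 dequeues):
  [1] u=0 | in ⊥ | out 4 | ==
  [2] u=1 | in ⊤ | out ⊤ | prev 0 | push {}
  [3] u=2 | in ⊥ | out 1 | ==

Converged values:
  [0] 4
  [1] ⊤
  [2] 1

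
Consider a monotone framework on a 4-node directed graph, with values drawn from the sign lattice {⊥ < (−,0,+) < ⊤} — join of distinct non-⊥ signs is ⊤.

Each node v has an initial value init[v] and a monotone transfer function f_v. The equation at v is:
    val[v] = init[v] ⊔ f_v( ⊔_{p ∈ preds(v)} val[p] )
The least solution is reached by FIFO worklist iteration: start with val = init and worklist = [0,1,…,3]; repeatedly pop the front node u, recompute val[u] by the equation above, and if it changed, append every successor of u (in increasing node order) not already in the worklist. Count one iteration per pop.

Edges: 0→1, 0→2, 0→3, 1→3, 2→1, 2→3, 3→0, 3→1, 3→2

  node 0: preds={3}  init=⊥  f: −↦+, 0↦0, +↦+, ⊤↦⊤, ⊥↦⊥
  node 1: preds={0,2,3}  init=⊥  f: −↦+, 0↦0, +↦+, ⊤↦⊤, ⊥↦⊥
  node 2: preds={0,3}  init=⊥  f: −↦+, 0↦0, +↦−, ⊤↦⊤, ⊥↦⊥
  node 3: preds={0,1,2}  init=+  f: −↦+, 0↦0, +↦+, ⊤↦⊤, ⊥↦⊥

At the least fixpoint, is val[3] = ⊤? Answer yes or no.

Iteration log — 9 steps:
  step 1. node 0  ⊔preds=+  new=+  old=⊥  +wl: 
  step 2. node 1  ⊔preds=+  new=+  old=⊥  +wl: 
  step 3. node 2  ⊔preds=+  new=−  old=⊥  +wl: 1
  step 4. node 3  ⊔preds=⊤  new=⊤  old=+  +wl: 0,2
  step 5. node 1  ⊔preds=⊤  new=⊤  old=+  +wl: 3
  step 6. node 0  ⊔preds=⊤  new=⊤  old=+  +wl: 1
  step 7. node 2  ⊔preds=⊤  new=⊤  old=−  +wl: 
  step 8. node 3  ⊔preds=⊤  new=⊤  stable
  step 9. node 1  ⊔preds=⊤  new=⊤  stable

Least fixpoint reached:
  node 0: ⊤
  node 1: ⊤
  node 2: ⊤
  node 3: ⊤

yes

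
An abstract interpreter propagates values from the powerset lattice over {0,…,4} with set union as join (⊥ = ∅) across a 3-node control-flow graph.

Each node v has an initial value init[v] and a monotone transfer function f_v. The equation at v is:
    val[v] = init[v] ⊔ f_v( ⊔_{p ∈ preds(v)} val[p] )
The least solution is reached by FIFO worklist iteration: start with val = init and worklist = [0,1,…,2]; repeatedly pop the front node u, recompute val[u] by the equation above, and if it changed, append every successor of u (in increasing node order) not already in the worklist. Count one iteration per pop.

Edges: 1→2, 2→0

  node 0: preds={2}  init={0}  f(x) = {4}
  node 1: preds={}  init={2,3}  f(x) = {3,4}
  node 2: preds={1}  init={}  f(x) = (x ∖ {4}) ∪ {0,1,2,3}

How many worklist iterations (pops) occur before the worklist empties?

Worklist (4 pops):
  #1 pop 0: in={} → {0,4} (was {0}); enqueue []
  #2 pop 1: in={} → {2,3,4} (was {2,3}); enqueue []
  #3 pop 2: in={2,3,4} → {0,1,2,3} (was {}); enqueue [0]
  #4 pop 0: in={0,1,2,3} → {0,4} (no change)

Fixpoint:
  val[0] = {0,4}
  val[1] = {2,3,4}
  val[2] = {0,1,2,3}

4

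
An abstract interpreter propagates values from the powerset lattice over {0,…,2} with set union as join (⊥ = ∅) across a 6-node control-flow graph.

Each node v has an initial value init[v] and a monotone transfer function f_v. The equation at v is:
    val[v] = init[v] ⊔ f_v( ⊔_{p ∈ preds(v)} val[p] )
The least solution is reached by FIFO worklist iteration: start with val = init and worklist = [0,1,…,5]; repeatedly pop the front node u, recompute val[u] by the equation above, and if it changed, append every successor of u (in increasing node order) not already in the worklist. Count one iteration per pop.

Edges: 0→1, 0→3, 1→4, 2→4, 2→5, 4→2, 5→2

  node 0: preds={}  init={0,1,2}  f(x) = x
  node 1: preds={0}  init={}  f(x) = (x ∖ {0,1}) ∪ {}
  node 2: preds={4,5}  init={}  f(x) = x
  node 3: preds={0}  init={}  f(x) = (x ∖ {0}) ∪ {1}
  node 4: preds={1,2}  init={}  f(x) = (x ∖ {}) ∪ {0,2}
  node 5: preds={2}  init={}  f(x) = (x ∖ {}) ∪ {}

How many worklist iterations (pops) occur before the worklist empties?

10

Trace (10 dequeues):
  [1] u=0 | in {} | out {0,1,2} | ==
  [2] u=1 | in {0,1,2} | out {2} | prev {} | push {}
  [3] u=2 | in {} | out {} | ==
  [4] u=3 | in {0,1,2} | out {1,2} | prev {} | push {}
  [5] u=4 | in {2} | out {0,2} | prev {} | push {2}
  [6] u=5 | in {} | out {} | ==
  [7] u=2 | in {0,2} | out {0,2} | prev {} | push {4,5}
  [8] u=4 | in {0,2} | out {0,2} | ==
  [9] u=5 | in {0,2} | out {0,2} | prev {} | push {2}
  [10] u=2 | in {0,2} | out {0,2} | ==

Converged values:
  [0] {0,1,2}
  [1] {2}
  [2] {0,2}
  [3] {1,2}
  [4] {0,2}
  [5] {0,2}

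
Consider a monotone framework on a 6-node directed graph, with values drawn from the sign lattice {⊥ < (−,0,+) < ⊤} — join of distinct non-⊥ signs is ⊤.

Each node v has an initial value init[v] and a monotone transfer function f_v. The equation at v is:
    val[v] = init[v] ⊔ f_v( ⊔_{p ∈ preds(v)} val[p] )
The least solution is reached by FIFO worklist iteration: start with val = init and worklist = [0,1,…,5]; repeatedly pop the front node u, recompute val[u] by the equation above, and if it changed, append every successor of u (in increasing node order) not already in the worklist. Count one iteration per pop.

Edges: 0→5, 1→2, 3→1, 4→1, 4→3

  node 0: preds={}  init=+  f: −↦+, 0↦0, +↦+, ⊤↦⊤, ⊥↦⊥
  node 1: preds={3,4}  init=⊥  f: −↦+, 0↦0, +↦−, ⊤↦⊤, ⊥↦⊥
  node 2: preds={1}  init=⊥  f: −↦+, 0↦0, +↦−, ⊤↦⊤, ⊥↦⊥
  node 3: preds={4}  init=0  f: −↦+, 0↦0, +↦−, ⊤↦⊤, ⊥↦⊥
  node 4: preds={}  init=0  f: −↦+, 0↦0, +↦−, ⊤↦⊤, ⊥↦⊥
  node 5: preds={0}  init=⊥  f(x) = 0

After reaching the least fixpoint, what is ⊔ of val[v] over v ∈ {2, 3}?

0

Trace (6 dequeues):
  [1] u=0 | in ⊥ | out + | ==
  [2] u=1 | in 0 | out 0 | prev ⊥ | push {}
  [3] u=2 | in 0 | out 0 | prev ⊥ | push {}
  [4] u=3 | in 0 | out 0 | ==
  [5] u=4 | in ⊥ | out 0 | ==
  [6] u=5 | in + | out 0 | prev ⊥ | push {}

Converged values:
  [0] +
  [1] 0
  [2] 0
  [3] 0
  [4] 0
  [5] 0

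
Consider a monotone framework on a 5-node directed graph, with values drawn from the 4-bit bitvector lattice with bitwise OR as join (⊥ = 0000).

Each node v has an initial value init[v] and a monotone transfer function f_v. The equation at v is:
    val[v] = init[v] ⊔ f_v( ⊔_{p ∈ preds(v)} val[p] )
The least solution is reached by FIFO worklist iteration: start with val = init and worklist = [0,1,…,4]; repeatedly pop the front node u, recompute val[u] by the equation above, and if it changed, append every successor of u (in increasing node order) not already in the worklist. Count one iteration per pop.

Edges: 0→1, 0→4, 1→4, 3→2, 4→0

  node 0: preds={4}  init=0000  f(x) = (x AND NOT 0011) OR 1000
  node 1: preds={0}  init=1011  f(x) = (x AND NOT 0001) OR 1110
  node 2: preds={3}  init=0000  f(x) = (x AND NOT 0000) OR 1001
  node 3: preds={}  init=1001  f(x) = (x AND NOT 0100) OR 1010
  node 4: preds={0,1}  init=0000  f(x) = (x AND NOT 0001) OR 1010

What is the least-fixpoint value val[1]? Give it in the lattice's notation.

Trace (9 dequeues):
  [1] u=0 | in 0000 | out 1000 | prev 0000 | push {}
  [2] u=1 | in 1000 | out 1111 | prev 1011 | push {}
  [3] u=2 | in 1001 | out 1001 | prev 0000 | push {}
  [4] u=3 | in 0000 | out 1011 | prev 1001 | push {2}
  [5] u=4 | in 1111 | out 1110 | prev 0000 | push {0}
  [6] u=2 | in 1011 | out 1011 | prev 1001 | push {}
  [7] u=0 | in 1110 | out 1100 | prev 1000 | push {1,4}
  [8] u=1 | in 1100 | out 1111 | ==
  [9] u=4 | in 1111 | out 1110 | ==

Converged values:
  [0] 1100
  [1] 1111
  [2] 1011
  [3] 1011
  [4] 1110

1111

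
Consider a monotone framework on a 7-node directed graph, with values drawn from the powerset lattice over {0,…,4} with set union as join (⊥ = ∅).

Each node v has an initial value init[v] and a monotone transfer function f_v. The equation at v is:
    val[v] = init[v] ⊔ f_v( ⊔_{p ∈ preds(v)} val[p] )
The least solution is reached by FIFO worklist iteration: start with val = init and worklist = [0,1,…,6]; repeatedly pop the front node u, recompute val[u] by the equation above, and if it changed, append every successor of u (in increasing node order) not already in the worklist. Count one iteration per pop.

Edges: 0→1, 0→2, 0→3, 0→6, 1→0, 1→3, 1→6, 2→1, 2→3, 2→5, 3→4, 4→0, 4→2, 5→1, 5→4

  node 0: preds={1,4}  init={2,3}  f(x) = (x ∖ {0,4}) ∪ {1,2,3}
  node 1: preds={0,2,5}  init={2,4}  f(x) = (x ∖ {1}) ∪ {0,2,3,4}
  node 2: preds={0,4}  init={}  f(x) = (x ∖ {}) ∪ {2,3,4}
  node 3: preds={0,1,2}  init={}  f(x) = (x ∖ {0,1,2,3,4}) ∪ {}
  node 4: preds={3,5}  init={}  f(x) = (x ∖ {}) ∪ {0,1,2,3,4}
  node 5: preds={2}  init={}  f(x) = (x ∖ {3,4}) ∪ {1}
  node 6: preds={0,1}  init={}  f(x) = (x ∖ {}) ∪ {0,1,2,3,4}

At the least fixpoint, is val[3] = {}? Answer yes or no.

yes

Worklist (16 pops):
  #1 pop 0: in={2,4} → {1,2,3} (was {2,3}); enqueue []
  #2 pop 1: in={1,2,3} → {0,2,3,4} (was {2,4}); enqueue [0]
  #3 pop 2: in={1,2,3} → {1,2,3,4} (was {}); enqueue [1]
  #4 pop 3: in={0,1,2,3,4} → {} (no change)
  #5 pop 4: in={} → {0,1,2,3,4} (was {}); enqueue [2]
  #6 pop 5: in={1,2,3,4} → {1,2} (was {}); enqueue [4]
  #7 pop 6: in={0,1,2,3,4} → {0,1,2,3,4} (was {}); enqueue []
  #8 pop 0: in={0,1,2,3,4} → {1,2,3} (no change)
  #9 pop 1: in={1,2,3,4} → {0,2,3,4} (no change)
  #10 pop 2: in={0,1,2,3,4} → {0,1,2,3,4} (was {1,2,3,4}); enqueue [1,3,5]
  #11 pop 4: in={1,2} → {0,1,2,3,4} (no change)
  #12 pop 1: in={0,1,2,3,4} → {0,2,3,4} (no change)
  #13 pop 3: in={0,1,2,3,4} → {} (no change)
  #14 pop 5: in={0,1,2,3,4} → {0,1,2} (was {1,2}); enqueue [1,4]
  #15 pop 1: in={0,1,2,3,4} → {0,2,3,4} (no change)
  #16 pop 4: in={0,1,2} → {0,1,2,3,4} (no change)

Fixpoint:
  val[0] = {1,2,3}
  val[1] = {0,2,3,4}
  val[2] = {0,1,2,3,4}
  val[3] = {}
  val[4] = {0,1,2,3,4}
  val[5] = {0,1,2}
  val[6] = {0,1,2,3,4}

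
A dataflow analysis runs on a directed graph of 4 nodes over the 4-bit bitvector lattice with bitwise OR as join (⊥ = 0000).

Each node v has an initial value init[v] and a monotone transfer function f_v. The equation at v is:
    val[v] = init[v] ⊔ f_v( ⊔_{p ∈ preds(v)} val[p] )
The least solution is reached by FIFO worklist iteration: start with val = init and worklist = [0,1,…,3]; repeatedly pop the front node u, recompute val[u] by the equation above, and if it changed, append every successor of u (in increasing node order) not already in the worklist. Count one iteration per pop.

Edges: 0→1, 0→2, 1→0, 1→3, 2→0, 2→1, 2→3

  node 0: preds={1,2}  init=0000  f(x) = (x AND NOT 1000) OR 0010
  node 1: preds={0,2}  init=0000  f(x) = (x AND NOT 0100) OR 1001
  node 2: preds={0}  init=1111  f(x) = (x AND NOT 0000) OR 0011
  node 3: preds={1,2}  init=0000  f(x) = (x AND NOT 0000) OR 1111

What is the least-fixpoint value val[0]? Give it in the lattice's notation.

Worklist (5 pops):
  #1 pop 0: in=1111 → 0111 (was 0000); enqueue []
  #2 pop 1: in=1111 → 1011 (was 0000); enqueue [0]
  #3 pop 2: in=0111 → 1111 (no change)
  #4 pop 3: in=1111 → 1111 (was 0000); enqueue []
  #5 pop 0: in=1111 → 0111 (no change)

Fixpoint:
  val[0] = 0111
  val[1] = 1011
  val[2] = 1111
  val[3] = 1111

0111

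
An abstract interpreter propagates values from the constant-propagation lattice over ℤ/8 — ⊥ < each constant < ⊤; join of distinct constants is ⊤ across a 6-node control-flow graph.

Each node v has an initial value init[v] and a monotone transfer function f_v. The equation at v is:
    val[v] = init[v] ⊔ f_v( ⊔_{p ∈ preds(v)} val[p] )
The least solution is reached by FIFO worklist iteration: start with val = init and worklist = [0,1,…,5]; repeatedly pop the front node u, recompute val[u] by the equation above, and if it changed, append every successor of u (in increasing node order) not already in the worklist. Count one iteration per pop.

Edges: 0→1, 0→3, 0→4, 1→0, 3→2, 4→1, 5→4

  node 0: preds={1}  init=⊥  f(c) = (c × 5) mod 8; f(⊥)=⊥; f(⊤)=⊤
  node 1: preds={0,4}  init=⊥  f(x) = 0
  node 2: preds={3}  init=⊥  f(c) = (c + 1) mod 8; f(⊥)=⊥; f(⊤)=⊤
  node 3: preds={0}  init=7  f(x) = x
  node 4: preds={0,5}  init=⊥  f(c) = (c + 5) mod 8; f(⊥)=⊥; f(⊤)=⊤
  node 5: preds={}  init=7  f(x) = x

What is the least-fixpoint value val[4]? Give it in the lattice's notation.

⊤

Worklist (12 pops):
  #1 pop 0: in=⊥ → ⊥ (no change)
  #2 pop 1: in=⊥ → 0 (was ⊥); enqueue [0]
  #3 pop 2: in=7 → 0 (was ⊥); enqueue []
  #4 pop 3: in=⊥ → 7 (no change)
  #5 pop 4: in=7 → 4 (was ⊥); enqueue [1]
  #6 pop 5: in=⊥ → 7 (no change)
  #7 pop 0: in=0 → 0 (was ⊥); enqueue [3,4]
  #8 pop 1: in=⊤ → 0 (no change)
  #9 pop 3: in=0 → ⊤ (was 7); enqueue [2]
  #10 pop 4: in=⊤ → ⊤ (was 4); enqueue [1]
  #11 pop 2: in=⊤ → ⊤ (was 0); enqueue []
  #12 pop 1: in=⊤ → 0 (no change)

Fixpoint:
  val[0] = 0
  val[1] = 0
  val[2] = ⊤
  val[3] = ⊤
  val[4] = ⊤
  val[5] = 7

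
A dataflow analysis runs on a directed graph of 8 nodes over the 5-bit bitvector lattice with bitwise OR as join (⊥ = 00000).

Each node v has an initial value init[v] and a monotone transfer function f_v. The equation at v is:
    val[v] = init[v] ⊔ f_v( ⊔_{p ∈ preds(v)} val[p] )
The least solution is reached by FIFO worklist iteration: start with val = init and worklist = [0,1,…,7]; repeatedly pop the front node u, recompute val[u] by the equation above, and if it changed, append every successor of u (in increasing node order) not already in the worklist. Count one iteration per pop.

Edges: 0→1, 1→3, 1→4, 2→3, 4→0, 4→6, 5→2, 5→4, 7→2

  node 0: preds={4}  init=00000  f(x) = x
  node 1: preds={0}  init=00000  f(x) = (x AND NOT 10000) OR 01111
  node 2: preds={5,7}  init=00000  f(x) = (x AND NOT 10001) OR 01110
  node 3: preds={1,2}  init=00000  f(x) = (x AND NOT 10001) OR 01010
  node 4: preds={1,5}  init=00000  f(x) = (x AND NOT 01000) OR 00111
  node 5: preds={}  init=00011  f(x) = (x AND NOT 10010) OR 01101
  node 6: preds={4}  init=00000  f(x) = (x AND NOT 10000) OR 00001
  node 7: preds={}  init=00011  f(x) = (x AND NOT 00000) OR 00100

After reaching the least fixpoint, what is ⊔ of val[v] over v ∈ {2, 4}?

01111

Trace (12 dequeues):
  [1] u=0 | in 00000 | out 00000 | ==
  [2] u=1 | in 00000 | out 01111 | prev 00000 | push {}
  [3] u=2 | in 00011 | out 01110 | prev 00000 | push {}
  [4] u=3 | in 01111 | out 01110 | prev 00000 | push {}
  [5] u=4 | in 01111 | out 00111 | prev 00000 | push {0}
  [6] u=5 | in 00000 | out 01111 | prev 00011 | push {2,4}
  [7] u=6 | in 00111 | out 00111 | prev 00000 | push {}
  [8] u=7 | in 00000 | out 00111 | prev 00011 | push {}
  [9] u=0 | in 00111 | out 00111 | prev 00000 | push {1}
  [10] u=2 | in 01111 | out 01110 | ==
  [11] u=4 | in 01111 | out 00111 | ==
  [12] u=1 | in 00111 | out 01111 | ==

Converged values:
  [0] 00111
  [1] 01111
  [2] 01110
  [3] 01110
  [4] 00111
  [5] 01111
  [6] 00111
  [7] 00111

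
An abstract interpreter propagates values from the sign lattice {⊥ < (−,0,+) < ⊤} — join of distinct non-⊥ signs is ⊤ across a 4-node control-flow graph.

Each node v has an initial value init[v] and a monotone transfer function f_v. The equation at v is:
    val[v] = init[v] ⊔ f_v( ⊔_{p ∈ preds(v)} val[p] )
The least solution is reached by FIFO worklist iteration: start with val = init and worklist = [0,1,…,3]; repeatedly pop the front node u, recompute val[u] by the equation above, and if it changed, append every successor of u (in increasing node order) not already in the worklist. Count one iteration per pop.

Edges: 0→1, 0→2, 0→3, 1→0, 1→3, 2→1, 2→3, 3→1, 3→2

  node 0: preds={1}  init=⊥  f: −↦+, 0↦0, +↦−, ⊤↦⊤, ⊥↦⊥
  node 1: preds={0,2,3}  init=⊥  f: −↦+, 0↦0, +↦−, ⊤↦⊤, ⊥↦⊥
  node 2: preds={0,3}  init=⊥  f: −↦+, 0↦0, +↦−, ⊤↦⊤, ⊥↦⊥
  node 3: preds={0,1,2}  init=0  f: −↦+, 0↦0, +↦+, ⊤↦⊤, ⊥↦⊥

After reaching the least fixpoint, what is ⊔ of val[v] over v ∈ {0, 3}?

Iteration log — 8 steps:
  step 1. node 0  ⊔preds=⊥  new=⊥  stable
  step 2. node 1  ⊔preds=0  new=0  old=⊥  +wl: 0
  step 3. node 2  ⊔preds=0  new=0  old=⊥  +wl: 1
  step 4. node 3  ⊔preds=0  new=0  stable
  step 5. node 0  ⊔preds=0  new=0  old=⊥  +wl: 2,3
  step 6. node 1  ⊔preds=0  new=0  stable
  step 7. node 2  ⊔preds=0  new=0  stable
  step 8. node 3  ⊔preds=0  new=0  stable

Least fixpoint reached:
  node 0: 0
  node 1: 0
  node 2: 0
  node 3: 0

0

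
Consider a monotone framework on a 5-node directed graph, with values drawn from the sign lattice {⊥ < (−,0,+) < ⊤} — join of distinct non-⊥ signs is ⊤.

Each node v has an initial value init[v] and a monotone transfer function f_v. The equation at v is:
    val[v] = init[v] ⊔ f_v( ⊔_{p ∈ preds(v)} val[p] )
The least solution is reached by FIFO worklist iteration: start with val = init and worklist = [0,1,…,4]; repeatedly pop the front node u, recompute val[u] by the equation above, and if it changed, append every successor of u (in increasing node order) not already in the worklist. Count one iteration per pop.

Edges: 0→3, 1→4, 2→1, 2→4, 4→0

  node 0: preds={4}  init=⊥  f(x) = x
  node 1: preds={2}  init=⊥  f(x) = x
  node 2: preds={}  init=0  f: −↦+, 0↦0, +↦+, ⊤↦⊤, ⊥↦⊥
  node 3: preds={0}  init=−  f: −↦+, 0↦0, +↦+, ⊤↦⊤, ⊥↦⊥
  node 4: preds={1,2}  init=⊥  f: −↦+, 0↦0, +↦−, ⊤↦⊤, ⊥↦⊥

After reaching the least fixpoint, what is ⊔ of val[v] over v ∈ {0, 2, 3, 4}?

⊤

Worklist (7 pops):
  #1 pop 0: in=⊥ → ⊥ (no change)
  #2 pop 1: in=0 → 0 (was ⊥); enqueue []
  #3 pop 2: in=⊥ → 0 (no change)
  #4 pop 3: in=⊥ → − (no change)
  #5 pop 4: in=0 → 0 (was ⊥); enqueue [0]
  #6 pop 0: in=0 → 0 (was ⊥); enqueue [3]
  #7 pop 3: in=0 → ⊤ (was −); enqueue []

Fixpoint:
  val[0] = 0
  val[1] = 0
  val[2] = 0
  val[3] = ⊤
  val[4] = 0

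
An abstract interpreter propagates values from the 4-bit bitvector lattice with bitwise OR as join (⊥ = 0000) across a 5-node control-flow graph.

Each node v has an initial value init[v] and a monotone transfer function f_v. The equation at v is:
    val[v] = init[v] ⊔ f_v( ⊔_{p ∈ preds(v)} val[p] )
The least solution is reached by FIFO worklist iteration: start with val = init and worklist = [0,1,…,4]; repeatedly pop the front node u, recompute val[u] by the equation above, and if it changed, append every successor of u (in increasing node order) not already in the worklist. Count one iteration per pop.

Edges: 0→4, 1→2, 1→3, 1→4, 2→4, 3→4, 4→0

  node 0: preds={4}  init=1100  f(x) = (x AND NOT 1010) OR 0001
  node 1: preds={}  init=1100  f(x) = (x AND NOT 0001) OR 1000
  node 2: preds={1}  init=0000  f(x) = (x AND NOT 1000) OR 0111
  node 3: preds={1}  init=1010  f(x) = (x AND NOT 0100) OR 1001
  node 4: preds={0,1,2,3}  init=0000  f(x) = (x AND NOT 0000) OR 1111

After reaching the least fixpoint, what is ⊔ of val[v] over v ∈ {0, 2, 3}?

Trace (6 dequeues):
  [1] u=0 | in 0000 | out 1101 | prev 1100 | push {}
  [2] u=1 | in 0000 | out 1100 | ==
  [3] u=2 | in 1100 | out 0111 | prev 0000 | push {}
  [4] u=3 | in 1100 | out 1011 | prev 1010 | push {}
  [5] u=4 | in 1111 | out 1111 | prev 0000 | push {0}
  [6] u=0 | in 1111 | out 1101 | ==

Converged values:
  [0] 1101
  [1] 1100
  [2] 0111
  [3] 1011
  [4] 1111

1111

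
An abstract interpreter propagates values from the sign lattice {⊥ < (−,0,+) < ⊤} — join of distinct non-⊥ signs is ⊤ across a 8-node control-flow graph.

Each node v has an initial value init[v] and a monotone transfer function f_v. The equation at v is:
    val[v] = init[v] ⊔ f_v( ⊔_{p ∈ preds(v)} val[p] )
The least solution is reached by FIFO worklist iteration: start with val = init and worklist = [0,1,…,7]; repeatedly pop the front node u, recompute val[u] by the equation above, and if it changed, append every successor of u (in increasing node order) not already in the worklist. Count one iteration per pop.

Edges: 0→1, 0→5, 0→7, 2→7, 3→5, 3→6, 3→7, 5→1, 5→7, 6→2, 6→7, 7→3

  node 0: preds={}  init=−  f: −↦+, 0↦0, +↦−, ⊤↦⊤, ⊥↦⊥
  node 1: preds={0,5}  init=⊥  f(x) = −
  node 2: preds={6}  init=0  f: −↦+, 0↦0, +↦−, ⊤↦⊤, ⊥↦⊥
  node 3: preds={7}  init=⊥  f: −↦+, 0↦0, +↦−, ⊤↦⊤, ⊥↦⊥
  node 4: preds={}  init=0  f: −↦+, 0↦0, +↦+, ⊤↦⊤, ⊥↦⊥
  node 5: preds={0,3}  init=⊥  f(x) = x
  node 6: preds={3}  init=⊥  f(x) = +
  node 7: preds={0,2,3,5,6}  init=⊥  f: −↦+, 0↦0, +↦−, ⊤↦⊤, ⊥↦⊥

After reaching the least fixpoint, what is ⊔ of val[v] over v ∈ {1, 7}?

Iteration log — 16 steps:
  step 1. node 0  ⊔preds=⊥  new=−  stable
  step 2. node 1  ⊔preds=−  new=−  old=⊥  +wl: 
  step 3. node 2  ⊔preds=⊥  new=0  stable
  step 4. node 3  ⊔preds=⊥  new=⊥  stable
  step 5. node 4  ⊔preds=⊥  new=0  stable
  step 6. node 5  ⊔preds=−  new=−  old=⊥  +wl: 1
  step 7. node 6  ⊔preds=⊥  new=+  old=⊥  +wl: 2
  step 8. node 7  ⊔preds=⊤  new=⊤  old=⊥  +wl: 3
  step 9. node 1  ⊔preds=−  new=−  stable
  step 10. node 2  ⊔preds=+  new=⊤  old=0  +wl: 7
  step 11. node 3  ⊔preds=⊤  new=⊤  old=⊥  +wl: 5,6
  step 12. node 7  ⊔preds=⊤  new=⊤  stable
  step 13. node 5  ⊔preds=⊤  new=⊤  old=−  +wl: 1,7
  step 14. node 6  ⊔preds=⊤  new=+  stable
  step 15. node 1  ⊔preds=⊤  new=−  stable
  step 16. node 7  ⊔preds=⊤  new=⊤  stable

Least fixpoint reached:
  node 0: −
  node 1: −
  node 2: ⊤
  node 3: ⊤
  node 4: 0
  node 5: ⊤
  node 6: +
  node 7: ⊤

⊤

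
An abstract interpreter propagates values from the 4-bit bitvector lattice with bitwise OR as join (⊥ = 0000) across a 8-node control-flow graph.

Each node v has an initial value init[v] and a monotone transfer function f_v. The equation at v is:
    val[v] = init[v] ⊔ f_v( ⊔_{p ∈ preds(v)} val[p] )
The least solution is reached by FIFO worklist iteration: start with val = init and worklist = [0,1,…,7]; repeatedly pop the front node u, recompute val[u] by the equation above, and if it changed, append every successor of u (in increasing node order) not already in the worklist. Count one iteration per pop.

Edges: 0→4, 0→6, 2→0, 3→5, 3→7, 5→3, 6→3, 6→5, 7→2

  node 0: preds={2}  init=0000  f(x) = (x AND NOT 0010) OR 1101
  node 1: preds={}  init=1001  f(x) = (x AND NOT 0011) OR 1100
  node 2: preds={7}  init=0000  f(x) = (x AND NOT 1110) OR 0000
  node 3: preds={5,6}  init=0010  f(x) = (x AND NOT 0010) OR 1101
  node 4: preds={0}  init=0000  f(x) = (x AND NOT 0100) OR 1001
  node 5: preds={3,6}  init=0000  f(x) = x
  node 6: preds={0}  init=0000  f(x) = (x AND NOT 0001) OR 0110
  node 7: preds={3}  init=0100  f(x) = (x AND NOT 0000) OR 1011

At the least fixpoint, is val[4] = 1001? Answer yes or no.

Iteration log — 12 steps:
  step 1. node 0  ⊔preds=0000  new=1101  old=0000  +wl: 
  step 2. node 1  ⊔preds=0000  new=1101  old=1001  +wl: 
  step 3. node 2  ⊔preds=0100  new=0000  stable
  step 4. node 3  ⊔preds=0000  new=1111  old=0010  +wl: 
  step 5. node 4  ⊔preds=1101  new=1001  old=0000  +wl: 
  step 6. node 5  ⊔preds=1111  new=1111  old=0000  +wl: 3
  step 7. node 6  ⊔preds=1101  new=1110  old=0000  +wl: 5
  step 8. node 7  ⊔preds=1111  new=1111  old=0100  +wl: 2
  step 9. node 3  ⊔preds=1111  new=1111  stable
  step 10. node 5  ⊔preds=1111  new=1111  stable
  step 11. node 2  ⊔preds=1111  new=0001  old=0000  +wl: 0
  step 12. node 0  ⊔preds=0001  new=1101  stable

Least fixpoint reached:
  node 0: 1101
  node 1: 1101
  node 2: 0001
  node 3: 1111
  node 4: 1001
  node 5: 1111
  node 6: 1110
  node 7: 1111

yes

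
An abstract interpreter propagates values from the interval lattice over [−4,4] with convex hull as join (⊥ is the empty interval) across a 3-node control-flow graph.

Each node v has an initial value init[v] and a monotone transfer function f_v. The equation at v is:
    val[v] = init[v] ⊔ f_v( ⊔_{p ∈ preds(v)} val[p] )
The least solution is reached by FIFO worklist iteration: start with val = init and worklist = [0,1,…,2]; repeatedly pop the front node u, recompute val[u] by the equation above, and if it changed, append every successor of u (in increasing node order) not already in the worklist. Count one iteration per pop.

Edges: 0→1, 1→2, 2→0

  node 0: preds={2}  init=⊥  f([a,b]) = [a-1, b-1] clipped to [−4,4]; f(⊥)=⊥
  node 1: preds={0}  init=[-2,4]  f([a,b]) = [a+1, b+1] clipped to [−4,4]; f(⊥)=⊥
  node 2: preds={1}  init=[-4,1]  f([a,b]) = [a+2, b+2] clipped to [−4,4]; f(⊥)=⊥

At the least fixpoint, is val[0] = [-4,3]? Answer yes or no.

yes

Iteration log — 5 steps:
  step 1. node 0  ⊔preds=[-4,1]  new=[-4,0]  old=⊥  +wl: 
  step 2. node 1  ⊔preds=[-4,0]  new=[-3,4]  old=[-2,4]  +wl: 
  step 3. node 2  ⊔preds=[-3,4]  new=[-4,4]  old=[-4,1]  +wl: 0
  step 4. node 0  ⊔preds=[-4,4]  new=[-4,3]  old=[-4,0]  +wl: 1
  step 5. node 1  ⊔preds=[-4,3]  new=[-3,4]  stable

Least fixpoint reached:
  node 0: [-4,3]
  node 1: [-3,4]
  node 2: [-4,4]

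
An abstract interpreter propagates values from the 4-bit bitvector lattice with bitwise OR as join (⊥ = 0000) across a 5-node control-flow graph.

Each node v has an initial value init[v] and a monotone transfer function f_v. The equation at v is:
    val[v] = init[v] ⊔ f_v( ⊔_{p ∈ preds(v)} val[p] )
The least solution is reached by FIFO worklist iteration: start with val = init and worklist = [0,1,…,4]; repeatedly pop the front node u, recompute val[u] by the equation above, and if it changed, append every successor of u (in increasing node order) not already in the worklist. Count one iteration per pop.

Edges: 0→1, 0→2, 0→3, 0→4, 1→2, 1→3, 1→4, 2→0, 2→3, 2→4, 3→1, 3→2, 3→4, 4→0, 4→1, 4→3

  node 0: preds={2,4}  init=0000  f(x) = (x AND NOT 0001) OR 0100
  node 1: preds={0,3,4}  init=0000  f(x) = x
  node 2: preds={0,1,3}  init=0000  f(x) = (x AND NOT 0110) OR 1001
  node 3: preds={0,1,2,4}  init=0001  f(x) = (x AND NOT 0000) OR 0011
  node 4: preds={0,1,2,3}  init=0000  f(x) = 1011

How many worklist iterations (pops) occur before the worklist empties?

Iteration log — 10 steps:
  step 1. node 0  ⊔preds=0000  new=0100  old=0000  +wl: 
  step 2. node 1  ⊔preds=0101  new=0101  old=0000  +wl: 
  step 3. node 2  ⊔preds=0101  new=1001  old=0000  +wl: 0
  step 4. node 3  ⊔preds=1101  new=1111  old=0001  +wl: 1,2
  step 5. node 4  ⊔preds=1111  new=1011  old=0000  +wl: 3
  step 6. node 0  ⊔preds=1011  new=1110  old=0100  +wl: 4
  step 7. node 1  ⊔preds=1111  new=1111  old=0101  +wl: 
  step 8. node 2  ⊔preds=1111  new=1001  stable
  step 9. node 3  ⊔preds=1111  new=1111  stable
  step 10. node 4  ⊔preds=1111  new=1011  stable

Least fixpoint reached:
  node 0: 1110
  node 1: 1111
  node 2: 1001
  node 3: 1111
  node 4: 1011

10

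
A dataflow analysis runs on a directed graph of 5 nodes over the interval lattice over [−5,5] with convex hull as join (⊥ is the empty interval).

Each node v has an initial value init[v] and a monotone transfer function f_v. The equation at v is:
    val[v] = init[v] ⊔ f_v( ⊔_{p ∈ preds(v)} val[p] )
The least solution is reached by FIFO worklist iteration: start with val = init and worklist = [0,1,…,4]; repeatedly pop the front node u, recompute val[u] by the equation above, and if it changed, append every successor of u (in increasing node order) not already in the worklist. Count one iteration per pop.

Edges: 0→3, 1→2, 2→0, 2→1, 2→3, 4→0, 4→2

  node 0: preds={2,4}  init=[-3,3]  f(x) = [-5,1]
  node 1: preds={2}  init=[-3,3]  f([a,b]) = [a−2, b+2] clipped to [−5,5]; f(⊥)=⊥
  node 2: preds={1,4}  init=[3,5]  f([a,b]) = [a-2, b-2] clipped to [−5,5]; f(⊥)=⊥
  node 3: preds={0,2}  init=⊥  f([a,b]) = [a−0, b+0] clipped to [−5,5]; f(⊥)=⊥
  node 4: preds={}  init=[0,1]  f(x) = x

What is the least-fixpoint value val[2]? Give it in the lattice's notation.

Trace (8 dequeues):
  [1] u=0 | in [0,5] | out [-5,3] | prev [-3,3] | push {}
  [2] u=1 | in [3,5] | out [-3,5] | prev [-3,3] | push {}
  [3] u=2 | in [-3,5] | out [-5,5] | prev [3,5] | push {0,1}
  [4] u=3 | in [-5,5] | out [-5,5] | prev ⊥ | push {}
  [5] u=4 | in ⊥ | out [0,1] | ==
  [6] u=0 | in [-5,5] | out [-5,3] | ==
  [7] u=1 | in [-5,5] | out [-5,5] | prev [-3,5] | push {2}
  [8] u=2 | in [-5,5] | out [-5,5] | ==

Converged values:
  [0] [-5,3]
  [1] [-5,5]
  [2] [-5,5]
  [3] [-5,5]
  [4] [0,1]

[-5,5]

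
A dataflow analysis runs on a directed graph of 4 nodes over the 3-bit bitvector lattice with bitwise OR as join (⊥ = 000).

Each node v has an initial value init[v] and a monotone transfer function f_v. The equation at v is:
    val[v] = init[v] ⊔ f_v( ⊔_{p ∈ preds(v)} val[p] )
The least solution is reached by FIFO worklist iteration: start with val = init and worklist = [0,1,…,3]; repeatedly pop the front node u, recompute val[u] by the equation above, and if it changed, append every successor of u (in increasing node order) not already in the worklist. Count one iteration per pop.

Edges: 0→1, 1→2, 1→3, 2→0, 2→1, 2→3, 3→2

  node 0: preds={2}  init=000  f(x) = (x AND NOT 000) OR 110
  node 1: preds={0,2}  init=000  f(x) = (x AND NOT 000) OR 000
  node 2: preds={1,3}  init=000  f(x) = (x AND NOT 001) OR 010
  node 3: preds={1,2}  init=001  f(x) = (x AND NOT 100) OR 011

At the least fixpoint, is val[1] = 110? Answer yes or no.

Trace (7 dequeues):
  [1] u=0 | in 000 | out 110 | prev 000 | push {}
  [2] u=1 | in 110 | out 110 | prev 000 | push {}
  [3] u=2 | in 111 | out 110 | prev 000 | push {0,1}
  [4] u=3 | in 110 | out 011 | prev 001 | push {2}
  [5] u=0 | in 110 | out 110 | ==
  [6] u=1 | in 110 | out 110 | ==
  [7] u=2 | in 111 | out 110 | ==

Converged values:
  [0] 110
  [1] 110
  [2] 110
  [3] 011

yes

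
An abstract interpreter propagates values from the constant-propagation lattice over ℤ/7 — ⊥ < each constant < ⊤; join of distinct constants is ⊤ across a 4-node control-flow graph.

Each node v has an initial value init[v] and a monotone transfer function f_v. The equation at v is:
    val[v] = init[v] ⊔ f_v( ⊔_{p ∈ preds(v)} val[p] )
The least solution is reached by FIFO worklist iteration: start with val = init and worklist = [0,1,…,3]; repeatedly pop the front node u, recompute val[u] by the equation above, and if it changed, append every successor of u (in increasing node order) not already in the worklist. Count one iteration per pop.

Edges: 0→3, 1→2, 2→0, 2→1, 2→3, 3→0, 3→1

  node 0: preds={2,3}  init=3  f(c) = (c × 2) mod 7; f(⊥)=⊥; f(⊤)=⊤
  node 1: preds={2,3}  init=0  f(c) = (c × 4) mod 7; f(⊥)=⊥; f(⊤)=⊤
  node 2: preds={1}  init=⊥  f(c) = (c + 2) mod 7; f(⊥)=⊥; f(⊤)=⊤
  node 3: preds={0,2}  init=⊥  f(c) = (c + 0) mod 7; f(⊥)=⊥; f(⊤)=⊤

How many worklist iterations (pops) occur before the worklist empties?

Trace (11 dequeues):
  [1] u=0 | in ⊥ | out 3 | ==
  [2] u=1 | in ⊥ | out 0 | ==
  [3] u=2 | in 0 | out 2 | prev ⊥ | push {0,1}
  [4] u=3 | in ⊤ | out ⊤ | prev ⊥ | push {}
  [5] u=0 | in ⊤ | out ⊤ | prev 3 | push {3}
  [6] u=1 | in ⊤ | out ⊤ | prev 0 | push {2}
  [7] u=3 | in ⊤ | out ⊤ | ==
  [8] u=2 | in ⊤ | out ⊤ | prev 2 | push {0,1,3}
  [9] u=0 | in ⊤ | out ⊤ | ==
  [10] u=1 | in ⊤ | out ⊤ | ==
  [11] u=3 | in ⊤ | out ⊤ | ==

Converged values:
  [0] ⊤
  [1] ⊤
  [2] ⊤
  [3] ⊤

11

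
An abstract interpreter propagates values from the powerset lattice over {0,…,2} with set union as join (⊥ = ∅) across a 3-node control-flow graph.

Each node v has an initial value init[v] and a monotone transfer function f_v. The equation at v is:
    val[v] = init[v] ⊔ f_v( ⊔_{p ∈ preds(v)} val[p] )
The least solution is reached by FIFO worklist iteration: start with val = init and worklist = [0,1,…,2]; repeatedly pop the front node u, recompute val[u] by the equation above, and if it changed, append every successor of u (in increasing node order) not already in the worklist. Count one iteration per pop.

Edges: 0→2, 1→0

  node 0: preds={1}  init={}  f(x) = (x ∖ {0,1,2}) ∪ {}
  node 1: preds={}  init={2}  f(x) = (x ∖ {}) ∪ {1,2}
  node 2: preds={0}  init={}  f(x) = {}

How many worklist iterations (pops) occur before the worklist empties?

Iteration log — 4 steps:
  step 1. node 0  ⊔preds={2}  new={}  stable
  step 2. node 1  ⊔preds={}  new={1,2}  old={2}  +wl: 0
  step 3. node 2  ⊔preds={}  new={}  stable
  step 4. node 0  ⊔preds={1,2}  new={}  stable

Least fixpoint reached:
  node 0: {}
  node 1: {1,2}
  node 2: {}

4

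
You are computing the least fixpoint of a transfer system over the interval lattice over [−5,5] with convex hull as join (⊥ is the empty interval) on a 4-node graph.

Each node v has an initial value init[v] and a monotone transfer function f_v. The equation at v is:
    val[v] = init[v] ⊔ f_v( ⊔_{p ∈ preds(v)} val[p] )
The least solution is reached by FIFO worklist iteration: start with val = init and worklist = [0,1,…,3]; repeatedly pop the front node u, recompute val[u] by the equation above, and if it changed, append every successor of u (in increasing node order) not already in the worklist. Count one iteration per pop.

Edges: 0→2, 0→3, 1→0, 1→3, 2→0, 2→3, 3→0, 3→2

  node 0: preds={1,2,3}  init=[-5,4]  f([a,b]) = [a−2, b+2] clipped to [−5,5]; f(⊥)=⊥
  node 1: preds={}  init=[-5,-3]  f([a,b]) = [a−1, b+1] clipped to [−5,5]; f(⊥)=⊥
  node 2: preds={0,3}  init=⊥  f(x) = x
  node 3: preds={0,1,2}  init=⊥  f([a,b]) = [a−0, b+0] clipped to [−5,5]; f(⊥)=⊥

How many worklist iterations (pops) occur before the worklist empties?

9

Worklist (9 pops):
  #1 pop 0: in=[-5,-3] → [-5,4] (no change)
  #2 pop 1: in=⊥ → [-5,-3] (no change)
  #3 pop 2: in=[-5,4] → [-5,4] (was ⊥); enqueue [0]
  #4 pop 3: in=[-5,4] → [-5,4] (was ⊥); enqueue [2]
  #5 pop 0: in=[-5,4] → [-5,5] (was [-5,4]); enqueue [3]
  #6 pop 2: in=[-5,5] → [-5,5] (was [-5,4]); enqueue [0]
  #7 pop 3: in=[-5,5] → [-5,5] (was [-5,4]); enqueue [2]
  #8 pop 0: in=[-5,5] → [-5,5] (no change)
  #9 pop 2: in=[-5,5] → [-5,5] (no change)

Fixpoint:
  val[0] = [-5,5]
  val[1] = [-5,-3]
  val[2] = [-5,5]
  val[3] = [-5,5]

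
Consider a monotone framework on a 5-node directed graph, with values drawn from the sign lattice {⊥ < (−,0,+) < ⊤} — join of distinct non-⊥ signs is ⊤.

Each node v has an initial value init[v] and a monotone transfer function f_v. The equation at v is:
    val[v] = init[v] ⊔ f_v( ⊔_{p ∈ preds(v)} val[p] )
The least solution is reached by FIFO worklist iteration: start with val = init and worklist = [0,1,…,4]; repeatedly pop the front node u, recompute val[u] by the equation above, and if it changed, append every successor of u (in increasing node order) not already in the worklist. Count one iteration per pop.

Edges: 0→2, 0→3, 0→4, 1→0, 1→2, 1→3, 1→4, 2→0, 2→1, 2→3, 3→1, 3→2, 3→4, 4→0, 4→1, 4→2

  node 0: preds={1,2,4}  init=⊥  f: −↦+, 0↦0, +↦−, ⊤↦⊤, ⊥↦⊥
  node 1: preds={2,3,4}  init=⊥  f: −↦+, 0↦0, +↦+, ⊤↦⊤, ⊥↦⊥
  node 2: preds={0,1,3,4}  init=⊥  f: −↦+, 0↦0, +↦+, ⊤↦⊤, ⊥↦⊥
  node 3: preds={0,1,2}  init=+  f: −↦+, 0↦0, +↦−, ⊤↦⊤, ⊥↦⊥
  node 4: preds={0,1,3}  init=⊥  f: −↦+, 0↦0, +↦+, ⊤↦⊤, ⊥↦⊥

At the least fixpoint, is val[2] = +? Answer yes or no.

no

Worklist (12 pops):
  #1 pop 0: in=⊥ → ⊥ (no change)
  #2 pop 1: in=+ → + (was ⊥); enqueue [0]
  #3 pop 2: in=+ → + (was ⊥); enqueue [1]
  #4 pop 3: in=+ → ⊤ (was +); enqueue [2]
  #5 pop 4: in=⊤ → ⊤ (was ⊥); enqueue []
  #6 pop 0: in=⊤ → ⊤ (was ⊥); enqueue [3,4]
  #7 pop 1: in=⊤ → ⊤ (was +); enqueue [0]
  #8 pop 2: in=⊤ → ⊤ (was +); enqueue [1]
  #9 pop 3: in=⊤ → ⊤ (no change)
  #10 pop 4: in=⊤ → ⊤ (no change)
  #11 pop 0: in=⊤ → ⊤ (no change)
  #12 pop 1: in=⊤ → ⊤ (no change)

Fixpoint:
  val[0] = ⊤
  val[1] = ⊤
  val[2] = ⊤
  val[3] = ⊤
  val[4] = ⊤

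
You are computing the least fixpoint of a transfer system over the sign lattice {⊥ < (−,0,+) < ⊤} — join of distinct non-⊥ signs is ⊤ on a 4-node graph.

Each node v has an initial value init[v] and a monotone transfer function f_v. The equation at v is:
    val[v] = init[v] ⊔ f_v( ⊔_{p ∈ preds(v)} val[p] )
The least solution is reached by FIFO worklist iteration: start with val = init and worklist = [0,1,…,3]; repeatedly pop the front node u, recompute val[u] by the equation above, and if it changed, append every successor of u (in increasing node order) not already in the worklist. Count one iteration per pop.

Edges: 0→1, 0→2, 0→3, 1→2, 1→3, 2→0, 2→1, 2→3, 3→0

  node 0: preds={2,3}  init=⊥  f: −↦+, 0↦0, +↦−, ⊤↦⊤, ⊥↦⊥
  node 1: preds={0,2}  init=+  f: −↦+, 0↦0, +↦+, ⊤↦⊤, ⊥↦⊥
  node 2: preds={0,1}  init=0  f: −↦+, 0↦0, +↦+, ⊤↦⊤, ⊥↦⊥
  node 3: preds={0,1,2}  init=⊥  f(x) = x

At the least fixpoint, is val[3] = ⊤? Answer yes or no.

Worklist (8 pops):
  #1 pop 0: in=0 → 0 (was ⊥); enqueue []
  #2 pop 1: in=0 → ⊤ (was +); enqueue []
  #3 pop 2: in=⊤ → ⊤ (was 0); enqueue [0,1]
  #4 pop 3: in=⊤ → ⊤ (was ⊥); enqueue []
  #5 pop 0: in=⊤ → ⊤ (was 0); enqueue [2,3]
  #6 pop 1: in=⊤ → ⊤ (no change)
  #7 pop 2: in=⊤ → ⊤ (no change)
  #8 pop 3: in=⊤ → ⊤ (no change)

Fixpoint:
  val[0] = ⊤
  val[1] = ⊤
  val[2] = ⊤
  val[3] = ⊤

yes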